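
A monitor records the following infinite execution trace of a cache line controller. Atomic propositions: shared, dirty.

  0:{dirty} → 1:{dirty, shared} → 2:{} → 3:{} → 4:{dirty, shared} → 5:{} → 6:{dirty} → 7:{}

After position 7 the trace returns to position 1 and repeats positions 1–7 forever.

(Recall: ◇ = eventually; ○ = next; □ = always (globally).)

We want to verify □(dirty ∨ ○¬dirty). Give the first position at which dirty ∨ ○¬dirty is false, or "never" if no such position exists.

3

Check dirty ∨ ○¬dirty at each position in order: 0 ✓, 1 ✓, 2 ✓.
At position 3 the labels are {} and the next position 4 has {dirty, shared}, so dirty ∨ ○¬dirty is false there. This is the first violation.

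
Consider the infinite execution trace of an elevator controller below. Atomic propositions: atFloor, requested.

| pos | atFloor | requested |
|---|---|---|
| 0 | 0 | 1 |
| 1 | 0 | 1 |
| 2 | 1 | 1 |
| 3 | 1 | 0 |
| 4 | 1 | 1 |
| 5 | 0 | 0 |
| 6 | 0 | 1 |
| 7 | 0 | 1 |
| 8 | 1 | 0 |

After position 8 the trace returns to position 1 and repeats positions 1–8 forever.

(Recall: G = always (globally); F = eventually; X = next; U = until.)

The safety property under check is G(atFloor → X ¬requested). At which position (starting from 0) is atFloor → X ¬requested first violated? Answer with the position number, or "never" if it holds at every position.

Check atFloor → X ¬requested at each position in order: 0 ✓, 1 ✓, 2 ✓.
At position 3 the labels are {atFloor} and the next position 4 has {atFloor, requested}, so atFloor → X ¬requested is false there. This is the first violation.

3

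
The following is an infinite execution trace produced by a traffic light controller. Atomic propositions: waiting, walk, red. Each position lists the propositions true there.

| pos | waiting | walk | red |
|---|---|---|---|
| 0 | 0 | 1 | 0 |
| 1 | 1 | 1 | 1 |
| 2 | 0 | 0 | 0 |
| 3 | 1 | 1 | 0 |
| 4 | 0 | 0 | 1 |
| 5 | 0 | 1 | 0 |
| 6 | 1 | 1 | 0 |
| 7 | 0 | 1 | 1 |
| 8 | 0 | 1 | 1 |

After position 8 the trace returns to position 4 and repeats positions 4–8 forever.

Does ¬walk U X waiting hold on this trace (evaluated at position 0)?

Walking from position 0: X waiting first holds at position 0, and ¬walk holds at every earlier position along the way, so ¬walk U X waiting holds.

Satisfied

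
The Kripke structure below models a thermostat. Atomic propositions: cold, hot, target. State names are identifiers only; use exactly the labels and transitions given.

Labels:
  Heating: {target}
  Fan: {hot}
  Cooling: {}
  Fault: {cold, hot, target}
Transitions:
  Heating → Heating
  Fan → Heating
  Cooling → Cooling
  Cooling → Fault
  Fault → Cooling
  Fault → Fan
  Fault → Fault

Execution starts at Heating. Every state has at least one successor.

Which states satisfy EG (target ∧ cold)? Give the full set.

{Fault}

States satisfying target ∧ cold: {Fault}.
States satisfying EG (target ∧ cold): {Fault}.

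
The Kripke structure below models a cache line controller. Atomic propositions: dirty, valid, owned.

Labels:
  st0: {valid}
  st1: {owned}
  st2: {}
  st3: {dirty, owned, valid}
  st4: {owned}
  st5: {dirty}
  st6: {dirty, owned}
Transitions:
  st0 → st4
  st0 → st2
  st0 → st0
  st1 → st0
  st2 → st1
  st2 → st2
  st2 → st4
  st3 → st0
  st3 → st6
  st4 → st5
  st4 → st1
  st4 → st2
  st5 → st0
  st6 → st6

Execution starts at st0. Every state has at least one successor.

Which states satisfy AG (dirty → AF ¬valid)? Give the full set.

{st0, st1, st2, st4, st5, st6}

States satisfying dirty → AF ¬valid: {st0, st1, st2, st4, st5, st6}.
States satisfying AG (dirty → AF ¬valid): {st0, st1, st2, st4, st5, st6}.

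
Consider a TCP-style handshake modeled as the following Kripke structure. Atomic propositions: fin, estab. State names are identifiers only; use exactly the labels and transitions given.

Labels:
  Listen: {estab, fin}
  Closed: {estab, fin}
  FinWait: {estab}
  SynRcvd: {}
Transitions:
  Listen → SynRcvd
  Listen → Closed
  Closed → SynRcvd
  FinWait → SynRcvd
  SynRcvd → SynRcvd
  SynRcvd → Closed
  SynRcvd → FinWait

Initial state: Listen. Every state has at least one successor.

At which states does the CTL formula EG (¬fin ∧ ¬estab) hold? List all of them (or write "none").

{SynRcvd}

States satisfying ¬fin ∧ ¬estab: {SynRcvd}.
States satisfying EG (¬fin ∧ ¬estab): {SynRcvd}.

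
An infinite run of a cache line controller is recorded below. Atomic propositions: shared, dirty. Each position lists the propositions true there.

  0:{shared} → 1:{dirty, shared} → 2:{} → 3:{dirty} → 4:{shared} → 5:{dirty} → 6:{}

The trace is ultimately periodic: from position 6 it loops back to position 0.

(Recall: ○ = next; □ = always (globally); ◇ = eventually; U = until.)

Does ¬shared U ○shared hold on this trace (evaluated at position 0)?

Holds

Walking from position 0: ○shared first holds at position 0, and ¬shared holds at every earlier position along the way, so ¬shared U ○shared holds.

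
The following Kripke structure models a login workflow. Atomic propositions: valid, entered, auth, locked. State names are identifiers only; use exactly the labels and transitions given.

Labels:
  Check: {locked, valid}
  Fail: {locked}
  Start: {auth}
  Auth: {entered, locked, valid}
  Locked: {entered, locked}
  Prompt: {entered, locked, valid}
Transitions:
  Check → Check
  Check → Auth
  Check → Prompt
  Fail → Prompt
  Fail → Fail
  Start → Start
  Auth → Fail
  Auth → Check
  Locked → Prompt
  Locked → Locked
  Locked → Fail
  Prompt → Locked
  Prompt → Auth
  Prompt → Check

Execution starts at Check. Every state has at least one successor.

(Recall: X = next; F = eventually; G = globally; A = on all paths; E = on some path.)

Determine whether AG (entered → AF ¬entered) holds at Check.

Violated

States satisfying entered → AF ¬entered: {Check, Fail, Start, Auth}.
States satisfying AG (entered → AF ¬entered): {Start}.
Locked is reachable from Check and violates entered → AF ¬entered, so AG fails at Check.
Check ∉ Sat(AG (entered → AF ¬entered)).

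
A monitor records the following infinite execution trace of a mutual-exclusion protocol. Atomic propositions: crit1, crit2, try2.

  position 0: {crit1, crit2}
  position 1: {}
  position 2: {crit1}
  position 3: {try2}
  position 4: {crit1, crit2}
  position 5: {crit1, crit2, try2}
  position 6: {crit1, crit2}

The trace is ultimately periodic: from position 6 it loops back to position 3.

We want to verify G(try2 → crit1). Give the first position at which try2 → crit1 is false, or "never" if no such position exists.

Check try2 → crit1 at each position in order: 0 ✓, 1 ✓, 2 ✓.
At position 3 the labels are {try2}, so try2 → crit1 is false there. This is the first violation.

3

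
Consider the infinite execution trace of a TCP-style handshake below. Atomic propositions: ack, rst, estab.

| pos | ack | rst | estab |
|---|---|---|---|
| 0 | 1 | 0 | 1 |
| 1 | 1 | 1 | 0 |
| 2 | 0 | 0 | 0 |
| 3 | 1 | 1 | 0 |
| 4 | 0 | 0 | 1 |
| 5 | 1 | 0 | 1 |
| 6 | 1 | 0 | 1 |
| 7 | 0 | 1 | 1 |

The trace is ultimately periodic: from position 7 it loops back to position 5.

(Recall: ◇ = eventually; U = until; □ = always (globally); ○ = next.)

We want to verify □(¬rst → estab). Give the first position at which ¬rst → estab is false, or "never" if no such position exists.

2

Check ¬rst → estab at each position in order: 0 ✓, 1 ✓.
At position 2 the labels are {}, so ¬rst → estab is false there. This is the first violation.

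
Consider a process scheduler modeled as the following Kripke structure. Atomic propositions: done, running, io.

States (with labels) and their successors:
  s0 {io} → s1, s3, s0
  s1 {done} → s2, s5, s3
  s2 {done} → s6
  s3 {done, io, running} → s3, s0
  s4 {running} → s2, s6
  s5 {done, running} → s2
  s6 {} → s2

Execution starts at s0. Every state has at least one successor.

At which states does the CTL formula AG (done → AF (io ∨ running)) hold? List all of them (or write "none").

States satisfying done → AF (io ∨ running): {s0, s3, s4, s5, s6}.
States satisfying AG (done → AF (io ∨ running)): ∅.

none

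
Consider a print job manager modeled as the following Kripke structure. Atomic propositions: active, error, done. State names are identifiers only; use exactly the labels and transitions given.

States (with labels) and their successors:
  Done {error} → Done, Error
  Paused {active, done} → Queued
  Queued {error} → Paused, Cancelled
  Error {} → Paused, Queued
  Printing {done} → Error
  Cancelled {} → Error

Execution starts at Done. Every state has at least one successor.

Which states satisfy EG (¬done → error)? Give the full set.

{Done, Paused, Queued}

States satisfying ¬done → error: {Done, Paused, Queued, Printing}.
States satisfying EG (¬done → error): {Done, Paused, Queued}.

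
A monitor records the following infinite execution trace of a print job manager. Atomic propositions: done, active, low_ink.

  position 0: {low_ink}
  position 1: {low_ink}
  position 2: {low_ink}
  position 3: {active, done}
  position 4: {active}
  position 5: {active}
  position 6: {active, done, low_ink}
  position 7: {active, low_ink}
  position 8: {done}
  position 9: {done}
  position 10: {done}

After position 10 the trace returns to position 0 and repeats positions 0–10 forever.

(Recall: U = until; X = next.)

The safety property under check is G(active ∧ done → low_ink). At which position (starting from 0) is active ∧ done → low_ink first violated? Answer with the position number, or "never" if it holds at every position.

3

Check active ∧ done → low_ink at each position in order: 0 ✓, 1 ✓, 2 ✓.
At position 3 the labels are {active, done}, so active ∧ done → low_ink is false there. This is the first violation.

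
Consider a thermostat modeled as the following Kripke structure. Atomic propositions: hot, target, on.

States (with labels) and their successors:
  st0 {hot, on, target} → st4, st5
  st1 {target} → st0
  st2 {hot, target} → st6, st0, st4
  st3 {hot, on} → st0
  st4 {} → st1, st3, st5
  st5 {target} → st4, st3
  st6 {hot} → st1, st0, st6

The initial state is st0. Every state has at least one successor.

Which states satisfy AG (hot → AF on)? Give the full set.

{st0, st1, st3, st4, st5}

States satisfying hot → AF on: {st0, st1, st3, st4, st5}.
States satisfying AG (hot → AF on): {st0, st1, st3, st4, st5}.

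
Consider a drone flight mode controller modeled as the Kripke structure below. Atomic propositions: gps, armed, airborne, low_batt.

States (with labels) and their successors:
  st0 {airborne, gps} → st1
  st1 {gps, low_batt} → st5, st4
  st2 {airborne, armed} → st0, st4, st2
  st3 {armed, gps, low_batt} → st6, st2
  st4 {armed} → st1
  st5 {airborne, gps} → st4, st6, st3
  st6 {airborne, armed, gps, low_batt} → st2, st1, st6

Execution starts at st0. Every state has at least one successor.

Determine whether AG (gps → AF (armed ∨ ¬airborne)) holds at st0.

Holds

States satisfying gps → AF (armed ∨ ¬airborne): {st0, st1, st2, st3, st4, st5, st6}.
States satisfying AG (gps → AF (armed ∨ ¬airborne)): {st0, st1, st2, st3, st4, st5, st6}.
Every state reachable from st0 satisfies gps → AF (armed ∨ ¬airborne).
st0 ∈ Sat(AG (gps → AF (armed ∨ ¬airborne))).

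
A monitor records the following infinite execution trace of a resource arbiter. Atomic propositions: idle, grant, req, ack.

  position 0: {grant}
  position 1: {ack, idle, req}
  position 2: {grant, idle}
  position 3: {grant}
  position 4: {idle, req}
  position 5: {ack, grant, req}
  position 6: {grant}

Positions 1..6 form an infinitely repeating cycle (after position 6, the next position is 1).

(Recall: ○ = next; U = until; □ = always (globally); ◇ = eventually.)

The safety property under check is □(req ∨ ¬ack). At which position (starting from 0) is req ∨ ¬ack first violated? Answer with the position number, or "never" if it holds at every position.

req ∨ ¬ack holds at every position 0..6, and those are all the positions the trace ever visits, so the invariant □(req ∨ ¬ack) is never violated.

never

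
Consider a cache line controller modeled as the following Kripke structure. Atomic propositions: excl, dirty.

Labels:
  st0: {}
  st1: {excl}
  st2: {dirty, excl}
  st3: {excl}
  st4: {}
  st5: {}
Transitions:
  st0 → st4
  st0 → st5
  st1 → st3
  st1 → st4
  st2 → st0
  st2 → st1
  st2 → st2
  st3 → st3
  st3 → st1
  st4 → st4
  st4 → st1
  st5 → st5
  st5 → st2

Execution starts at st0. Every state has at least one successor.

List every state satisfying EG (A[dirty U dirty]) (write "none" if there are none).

{st2}

States satisfying A[dirty U dirty]: {st2}.
States satisfying EG (A[dirty U dirty]): {st2}.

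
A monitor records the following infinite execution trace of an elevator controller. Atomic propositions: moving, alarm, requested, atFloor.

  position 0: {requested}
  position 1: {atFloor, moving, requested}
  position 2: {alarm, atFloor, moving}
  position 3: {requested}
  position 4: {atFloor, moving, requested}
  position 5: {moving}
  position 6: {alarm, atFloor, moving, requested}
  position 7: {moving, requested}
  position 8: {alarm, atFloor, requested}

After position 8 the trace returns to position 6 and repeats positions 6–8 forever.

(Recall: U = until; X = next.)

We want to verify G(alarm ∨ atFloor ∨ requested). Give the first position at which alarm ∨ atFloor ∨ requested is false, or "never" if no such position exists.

5

Check alarm ∨ atFloor ∨ requested at each position in order: 0 ✓, 1 ✓, 2 ✓, 3 ✓, 4 ✓.
At position 5 the labels are {moving}, so alarm ∨ atFloor ∨ requested is false there. This is the first violation.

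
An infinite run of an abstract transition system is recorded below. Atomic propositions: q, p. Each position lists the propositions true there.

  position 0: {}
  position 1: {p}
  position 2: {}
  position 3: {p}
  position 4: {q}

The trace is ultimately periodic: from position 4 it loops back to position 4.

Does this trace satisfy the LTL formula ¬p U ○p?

Holds

Walking from position 0: ○p first holds at position 0, and ¬p holds at every earlier position along the way, so ¬p U ○p holds.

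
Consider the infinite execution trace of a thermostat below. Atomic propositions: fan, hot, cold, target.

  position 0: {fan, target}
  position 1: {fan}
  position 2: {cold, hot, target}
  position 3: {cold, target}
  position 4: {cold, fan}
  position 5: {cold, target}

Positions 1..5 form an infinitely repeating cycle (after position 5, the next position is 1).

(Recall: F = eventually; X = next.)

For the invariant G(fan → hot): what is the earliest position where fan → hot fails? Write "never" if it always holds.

At position 0 the labels are {fan, target}, so fan → hot is false there. This is the first violation.

0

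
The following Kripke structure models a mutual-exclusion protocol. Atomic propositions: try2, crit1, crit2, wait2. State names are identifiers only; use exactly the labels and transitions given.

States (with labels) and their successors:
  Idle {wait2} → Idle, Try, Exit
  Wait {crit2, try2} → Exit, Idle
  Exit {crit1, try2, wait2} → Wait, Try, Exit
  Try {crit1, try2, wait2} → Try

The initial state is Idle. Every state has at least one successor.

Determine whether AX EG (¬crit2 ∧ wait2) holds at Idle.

Holds

States satisfying EG (¬crit2 ∧ wait2): {Idle, Exit, Try}.
States satisfying AX EG (¬crit2 ∧ wait2): {Idle, Wait, Try}.
Idle ∈ Sat(AX EG (¬crit2 ∧ wait2)).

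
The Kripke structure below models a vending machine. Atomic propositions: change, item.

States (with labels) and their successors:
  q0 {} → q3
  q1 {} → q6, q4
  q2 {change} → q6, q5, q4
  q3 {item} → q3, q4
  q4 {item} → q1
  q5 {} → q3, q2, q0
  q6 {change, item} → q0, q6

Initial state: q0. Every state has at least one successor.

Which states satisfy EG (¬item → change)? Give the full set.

{q2, q3, q6}

States satisfying ¬item → change: {q2, q3, q4, q6}.
States satisfying EG (¬item → change): {q2, q3, q6}.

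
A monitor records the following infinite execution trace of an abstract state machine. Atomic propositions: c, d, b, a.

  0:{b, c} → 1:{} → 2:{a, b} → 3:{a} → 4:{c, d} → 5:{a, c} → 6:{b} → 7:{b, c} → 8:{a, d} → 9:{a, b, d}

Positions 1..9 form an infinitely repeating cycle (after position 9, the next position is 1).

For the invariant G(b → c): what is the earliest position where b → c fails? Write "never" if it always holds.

Check b → c at each position in order: 0 ✓, 1 ✓.
At position 2 the labels are {a, b}, so b → c is false there. This is the first violation.

2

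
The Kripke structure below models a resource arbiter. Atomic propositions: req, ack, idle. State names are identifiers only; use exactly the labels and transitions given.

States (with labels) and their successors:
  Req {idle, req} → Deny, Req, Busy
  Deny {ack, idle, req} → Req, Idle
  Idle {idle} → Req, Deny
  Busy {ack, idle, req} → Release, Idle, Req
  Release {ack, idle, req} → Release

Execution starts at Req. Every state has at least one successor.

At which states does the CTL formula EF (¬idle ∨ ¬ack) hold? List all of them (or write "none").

{Req, Deny, Idle, Busy}

States satisfying ¬idle ∨ ¬ack: {Req, Idle}.
States satisfying EF (¬idle ∨ ¬ack): {Req, Deny, Idle, Busy}.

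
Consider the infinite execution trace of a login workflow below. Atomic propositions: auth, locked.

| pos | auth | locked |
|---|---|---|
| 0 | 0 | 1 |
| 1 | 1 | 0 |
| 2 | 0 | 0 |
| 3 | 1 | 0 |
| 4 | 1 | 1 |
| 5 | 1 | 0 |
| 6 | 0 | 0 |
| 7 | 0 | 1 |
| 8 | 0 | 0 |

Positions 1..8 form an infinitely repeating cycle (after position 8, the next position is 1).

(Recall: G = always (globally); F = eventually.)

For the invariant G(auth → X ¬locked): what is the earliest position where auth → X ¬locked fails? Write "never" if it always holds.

Check auth → X ¬locked at each position in order: 0 ✓, 1 ✓, 2 ✓.
At position 3 the labels are {auth} and the next position 4 has {auth, locked}, so auth → X ¬locked is false there. This is the first violation.

3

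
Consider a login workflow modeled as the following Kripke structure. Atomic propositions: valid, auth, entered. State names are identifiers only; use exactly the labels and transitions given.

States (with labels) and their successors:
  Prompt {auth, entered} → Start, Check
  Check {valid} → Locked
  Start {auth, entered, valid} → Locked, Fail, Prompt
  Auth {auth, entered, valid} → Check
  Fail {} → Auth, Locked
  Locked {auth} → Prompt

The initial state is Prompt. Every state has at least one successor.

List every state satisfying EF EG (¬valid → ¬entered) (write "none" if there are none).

States satisfying EG (¬valid → ¬entered): ∅.
States satisfying EF EG (¬valid → ¬entered): ∅.

none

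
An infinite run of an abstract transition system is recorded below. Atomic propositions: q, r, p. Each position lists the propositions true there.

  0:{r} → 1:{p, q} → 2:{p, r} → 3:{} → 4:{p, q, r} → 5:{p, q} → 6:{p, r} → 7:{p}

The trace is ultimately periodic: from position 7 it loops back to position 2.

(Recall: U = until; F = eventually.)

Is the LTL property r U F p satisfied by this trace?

Walking from position 0: F p first holds at position 0, and r holds at every earlier position along the way, so r U F p holds.

Yes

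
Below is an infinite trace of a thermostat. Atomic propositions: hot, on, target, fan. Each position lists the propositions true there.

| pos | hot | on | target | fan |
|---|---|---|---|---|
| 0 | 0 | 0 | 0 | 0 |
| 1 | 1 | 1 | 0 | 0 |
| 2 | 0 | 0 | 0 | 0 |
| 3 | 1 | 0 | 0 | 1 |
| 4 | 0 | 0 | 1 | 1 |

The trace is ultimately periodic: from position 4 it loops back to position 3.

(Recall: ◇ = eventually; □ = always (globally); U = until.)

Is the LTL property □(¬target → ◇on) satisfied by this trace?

No

¬target → ◇on must hold at every position from 0 onward. It fails at position 2, so □(¬target → ◇on) is false.
Positions where ¬target holds: 0, 1, 2, 3.
Check ◇on at each: 0→ok, 1→ok, 2→fails, 3→fails.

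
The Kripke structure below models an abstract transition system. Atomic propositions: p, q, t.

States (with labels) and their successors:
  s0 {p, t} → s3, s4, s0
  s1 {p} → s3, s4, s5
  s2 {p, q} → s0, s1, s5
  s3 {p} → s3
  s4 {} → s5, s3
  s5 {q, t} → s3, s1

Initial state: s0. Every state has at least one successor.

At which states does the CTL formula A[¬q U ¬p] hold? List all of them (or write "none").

States satisfying ¬q: {s0, s1, s3, s4}.
States satisfying ¬p: {s4, s5}.
States satisfying A[¬q U ¬p]: {s4, s5}.

{s4, s5}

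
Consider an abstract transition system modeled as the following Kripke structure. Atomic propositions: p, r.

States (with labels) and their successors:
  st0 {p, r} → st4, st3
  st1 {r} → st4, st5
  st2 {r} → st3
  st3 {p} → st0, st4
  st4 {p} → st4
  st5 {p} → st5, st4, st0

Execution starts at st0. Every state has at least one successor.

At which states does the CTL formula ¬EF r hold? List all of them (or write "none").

{st4}

States satisfying r: {st0, st1, st2}.
States satisfying EF r: {st0, st1, st2, st3, st5}.
States satisfying ¬EF r: {st4}.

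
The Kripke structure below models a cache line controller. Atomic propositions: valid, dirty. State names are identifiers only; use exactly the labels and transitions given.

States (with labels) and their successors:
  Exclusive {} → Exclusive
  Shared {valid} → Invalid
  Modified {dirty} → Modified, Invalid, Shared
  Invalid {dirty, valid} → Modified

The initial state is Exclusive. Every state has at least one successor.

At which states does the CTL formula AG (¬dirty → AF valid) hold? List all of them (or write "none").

States satisfying ¬dirty → AF valid: {Shared, Modified, Invalid}.
States satisfying AG (¬dirty → AF valid): {Shared, Modified, Invalid}.

{Shared, Modified, Invalid}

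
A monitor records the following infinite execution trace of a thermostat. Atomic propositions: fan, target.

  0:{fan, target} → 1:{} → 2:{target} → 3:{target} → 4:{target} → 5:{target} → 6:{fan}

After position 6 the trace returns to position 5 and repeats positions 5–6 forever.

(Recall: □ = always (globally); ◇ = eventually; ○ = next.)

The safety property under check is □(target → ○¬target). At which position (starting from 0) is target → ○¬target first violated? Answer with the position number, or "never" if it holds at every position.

2

Check target → ○¬target at each position in order: 0 ✓, 1 ✓.
At position 2 the labels are {target} and the next position 3 has {target}, so target → ○¬target is false there. This is the first violation.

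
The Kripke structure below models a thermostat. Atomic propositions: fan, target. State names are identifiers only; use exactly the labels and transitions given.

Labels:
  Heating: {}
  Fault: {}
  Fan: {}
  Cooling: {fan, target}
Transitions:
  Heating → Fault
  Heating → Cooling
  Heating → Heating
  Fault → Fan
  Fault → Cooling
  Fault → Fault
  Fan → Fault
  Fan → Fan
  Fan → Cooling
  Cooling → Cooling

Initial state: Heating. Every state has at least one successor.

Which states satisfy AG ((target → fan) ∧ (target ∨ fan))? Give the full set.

{Cooling}

States satisfying (target → fan) ∧ (target ∨ fan): {Cooling}.
States satisfying AG ((target → fan) ∧ (target ∨ fan)): {Cooling}.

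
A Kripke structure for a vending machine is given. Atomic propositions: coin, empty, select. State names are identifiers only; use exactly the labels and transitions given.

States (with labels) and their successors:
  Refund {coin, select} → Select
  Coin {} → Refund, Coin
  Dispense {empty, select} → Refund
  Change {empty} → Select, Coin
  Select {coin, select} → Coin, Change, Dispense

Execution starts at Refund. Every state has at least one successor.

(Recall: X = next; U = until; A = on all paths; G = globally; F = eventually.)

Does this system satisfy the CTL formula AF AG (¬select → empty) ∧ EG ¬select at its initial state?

Does not hold

States satisfying AG (¬select → empty): ∅.
States satisfying AF AG (¬select → empty): ∅.
States satisfying ¬select: {Coin, Change}.
States satisfying EG ¬select: {Coin, Change}.
States satisfying AF AG (¬select → empty) ∧ EG ¬select: ∅.
Refund ∉ Sat(AF AG (¬select → empty) ∧ EG ¬select).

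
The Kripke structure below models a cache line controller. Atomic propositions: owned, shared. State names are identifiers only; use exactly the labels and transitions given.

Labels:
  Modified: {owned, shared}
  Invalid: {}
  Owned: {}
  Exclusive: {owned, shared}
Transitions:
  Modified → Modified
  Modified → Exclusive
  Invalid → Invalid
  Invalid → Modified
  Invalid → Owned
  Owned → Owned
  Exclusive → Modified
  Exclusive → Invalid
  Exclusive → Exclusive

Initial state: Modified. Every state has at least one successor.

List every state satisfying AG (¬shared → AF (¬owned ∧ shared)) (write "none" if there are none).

States satisfying ¬shared → AF (¬owned ∧ shared): {Modified, Exclusive}.
States satisfying AG (¬shared → AF (¬owned ∧ shared)): ∅.

none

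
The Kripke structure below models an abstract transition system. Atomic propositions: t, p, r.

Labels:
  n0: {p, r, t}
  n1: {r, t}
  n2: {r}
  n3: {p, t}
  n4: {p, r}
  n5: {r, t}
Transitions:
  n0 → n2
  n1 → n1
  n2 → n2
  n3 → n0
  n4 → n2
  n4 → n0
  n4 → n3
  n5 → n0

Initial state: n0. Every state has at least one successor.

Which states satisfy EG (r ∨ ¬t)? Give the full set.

{n0, n1, n2, n4, n5}

States satisfying r ∨ ¬t: {n0, n1, n2, n4, n5}.
States satisfying EG (r ∨ ¬t): {n0, n1, n2, n4, n5}.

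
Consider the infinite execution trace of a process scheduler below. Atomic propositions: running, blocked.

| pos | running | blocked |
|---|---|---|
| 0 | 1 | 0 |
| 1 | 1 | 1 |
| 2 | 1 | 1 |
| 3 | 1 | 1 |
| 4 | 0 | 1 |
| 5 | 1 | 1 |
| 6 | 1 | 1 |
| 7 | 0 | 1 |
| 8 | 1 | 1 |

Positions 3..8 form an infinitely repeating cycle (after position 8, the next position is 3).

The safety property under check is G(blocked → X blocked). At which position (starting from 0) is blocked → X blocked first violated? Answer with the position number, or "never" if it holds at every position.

never

blocked → X blocked holds at every position 0..8, and those are all the positions the trace ever visits, so the invariant G(blocked → X blocked) is never violated.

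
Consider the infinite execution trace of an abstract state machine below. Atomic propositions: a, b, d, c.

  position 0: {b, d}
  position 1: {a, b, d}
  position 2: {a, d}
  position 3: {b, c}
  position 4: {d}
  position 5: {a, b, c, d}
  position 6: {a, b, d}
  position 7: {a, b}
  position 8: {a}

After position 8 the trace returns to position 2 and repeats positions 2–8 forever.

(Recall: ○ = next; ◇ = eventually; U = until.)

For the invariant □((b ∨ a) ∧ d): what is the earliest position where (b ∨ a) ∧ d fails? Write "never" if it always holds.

Check (b ∨ a) ∧ d at each position in order: 0 ✓, 1 ✓, 2 ✓.
At position 3 the labels are {b, c}, so (b ∨ a) ∧ d is false there. This is the first violation.

3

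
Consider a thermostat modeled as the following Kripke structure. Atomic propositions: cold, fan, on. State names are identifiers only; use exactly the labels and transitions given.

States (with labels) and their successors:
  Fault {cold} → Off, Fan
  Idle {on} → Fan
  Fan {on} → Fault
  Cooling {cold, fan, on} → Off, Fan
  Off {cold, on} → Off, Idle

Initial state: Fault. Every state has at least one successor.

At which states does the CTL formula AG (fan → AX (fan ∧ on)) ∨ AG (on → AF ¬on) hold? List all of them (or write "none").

{Fault, Idle, Fan, Off}

States satisfying fan → AX (fan ∧ on): {Fault, Idle, Fan, Off}.
States satisfying AG (fan → AX (fan ∧ on)): {Fault, Idle, Fan, Off}.
States satisfying on → AF ¬on: {Fault, Idle, Fan}.
States satisfying AG (on → AF ¬on): ∅.
States satisfying AG (fan → AX (fan ∧ on)) ∨ AG (on → AF ¬on): {Fault, Idle, Fan, Off}.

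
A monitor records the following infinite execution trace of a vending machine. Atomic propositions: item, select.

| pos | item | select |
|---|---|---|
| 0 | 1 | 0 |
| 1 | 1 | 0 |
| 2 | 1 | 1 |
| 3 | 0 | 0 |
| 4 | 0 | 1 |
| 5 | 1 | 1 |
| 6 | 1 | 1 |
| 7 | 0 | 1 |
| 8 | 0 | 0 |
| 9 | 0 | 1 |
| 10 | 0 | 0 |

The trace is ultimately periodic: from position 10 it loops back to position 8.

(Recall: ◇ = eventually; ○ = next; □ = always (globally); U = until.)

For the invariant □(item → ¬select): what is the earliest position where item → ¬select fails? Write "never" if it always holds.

Check item → ¬select at each position in order: 0 ✓, 1 ✓.
At position 2 the labels are {item, select}, so item → ¬select is false there. This is the first violation.

2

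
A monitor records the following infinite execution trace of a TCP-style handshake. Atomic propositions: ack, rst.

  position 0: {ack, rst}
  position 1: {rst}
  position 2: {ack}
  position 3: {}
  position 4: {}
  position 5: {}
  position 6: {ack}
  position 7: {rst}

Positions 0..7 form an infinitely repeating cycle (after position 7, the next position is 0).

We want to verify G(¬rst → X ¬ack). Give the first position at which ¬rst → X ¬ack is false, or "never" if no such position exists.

5

Check ¬rst → X ¬ack at each position in order: 0 ✓, 1 ✓, 2 ✓, 3 ✓, 4 ✓.
At position 5 the labels are {} and the next position 6 has {ack}, so ¬rst → X ¬ack is false there. This is the first violation.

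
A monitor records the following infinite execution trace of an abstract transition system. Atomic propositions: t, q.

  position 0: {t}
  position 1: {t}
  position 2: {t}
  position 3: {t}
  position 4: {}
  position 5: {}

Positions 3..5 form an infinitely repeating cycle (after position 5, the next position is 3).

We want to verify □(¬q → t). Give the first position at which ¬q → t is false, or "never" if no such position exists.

4

Check ¬q → t at each position in order: 0 ✓, 1 ✓, 2 ✓, 3 ✓.
At position 4 the labels are {}, so ¬q → t is false there. This is the first violation.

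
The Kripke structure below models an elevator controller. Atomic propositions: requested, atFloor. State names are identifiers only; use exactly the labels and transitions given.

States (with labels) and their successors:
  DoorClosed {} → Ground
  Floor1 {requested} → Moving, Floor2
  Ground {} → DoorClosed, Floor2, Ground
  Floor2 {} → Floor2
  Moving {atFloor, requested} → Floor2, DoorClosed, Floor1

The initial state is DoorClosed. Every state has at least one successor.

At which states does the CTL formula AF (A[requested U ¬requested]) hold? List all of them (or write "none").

States satisfying A[requested U ¬requested]: {DoorClosed, Ground, Floor2}.
States satisfying AF (A[requested U ¬requested]): {DoorClosed, Ground, Floor2}.

{DoorClosed, Ground, Floor2}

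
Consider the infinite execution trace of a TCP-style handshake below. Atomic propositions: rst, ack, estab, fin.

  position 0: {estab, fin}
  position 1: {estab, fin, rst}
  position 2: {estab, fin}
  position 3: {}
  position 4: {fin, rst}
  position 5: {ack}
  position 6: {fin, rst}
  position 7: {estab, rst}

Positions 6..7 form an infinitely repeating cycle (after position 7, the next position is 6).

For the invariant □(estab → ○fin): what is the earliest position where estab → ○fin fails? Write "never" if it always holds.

2

Check estab → ○fin at each position in order: 0 ✓, 1 ✓.
At position 2 the labels are {estab, fin} and the next position 3 has {}, so estab → ○fin is false there. This is the first violation.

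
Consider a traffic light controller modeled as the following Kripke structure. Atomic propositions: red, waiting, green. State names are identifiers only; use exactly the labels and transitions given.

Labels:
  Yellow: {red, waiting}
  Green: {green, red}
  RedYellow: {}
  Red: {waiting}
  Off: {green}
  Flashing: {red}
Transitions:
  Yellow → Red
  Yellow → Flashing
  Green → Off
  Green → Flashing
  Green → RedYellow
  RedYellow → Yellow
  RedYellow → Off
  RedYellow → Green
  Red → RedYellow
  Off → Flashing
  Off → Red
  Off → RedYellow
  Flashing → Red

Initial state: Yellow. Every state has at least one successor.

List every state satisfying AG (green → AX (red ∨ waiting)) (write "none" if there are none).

States satisfying green → AX (red ∨ waiting): {Yellow, RedYellow, Red, Flashing}.
States satisfying AG (green → AX (red ∨ waiting)): ∅.

none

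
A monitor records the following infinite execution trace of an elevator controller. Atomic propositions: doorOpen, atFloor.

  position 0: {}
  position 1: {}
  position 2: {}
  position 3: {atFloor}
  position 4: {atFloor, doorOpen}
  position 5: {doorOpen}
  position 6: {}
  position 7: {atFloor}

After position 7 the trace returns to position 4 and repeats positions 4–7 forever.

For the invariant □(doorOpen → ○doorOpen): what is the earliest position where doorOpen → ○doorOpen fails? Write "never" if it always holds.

Check doorOpen → ○doorOpen at each position in order: 0 ✓, 1 ✓, 2 ✓, 3 ✓, 4 ✓.
At position 5 the labels are {doorOpen} and the next position 6 has {}, so doorOpen → ○doorOpen is false there. This is the first violation.

5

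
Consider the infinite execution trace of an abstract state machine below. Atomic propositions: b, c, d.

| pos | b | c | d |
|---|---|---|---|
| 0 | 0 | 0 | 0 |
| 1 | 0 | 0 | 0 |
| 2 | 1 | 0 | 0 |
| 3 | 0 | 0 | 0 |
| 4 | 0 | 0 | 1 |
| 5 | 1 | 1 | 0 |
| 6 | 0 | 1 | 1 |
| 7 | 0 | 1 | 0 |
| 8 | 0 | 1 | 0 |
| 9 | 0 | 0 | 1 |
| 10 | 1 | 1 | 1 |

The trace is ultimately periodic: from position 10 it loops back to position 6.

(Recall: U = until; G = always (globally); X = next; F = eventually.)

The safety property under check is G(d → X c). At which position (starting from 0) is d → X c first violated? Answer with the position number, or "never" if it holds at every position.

d → X c holds at every position 0..10, and those are all the positions the trace ever visits, so the invariant G(d → X c) is never violated.

never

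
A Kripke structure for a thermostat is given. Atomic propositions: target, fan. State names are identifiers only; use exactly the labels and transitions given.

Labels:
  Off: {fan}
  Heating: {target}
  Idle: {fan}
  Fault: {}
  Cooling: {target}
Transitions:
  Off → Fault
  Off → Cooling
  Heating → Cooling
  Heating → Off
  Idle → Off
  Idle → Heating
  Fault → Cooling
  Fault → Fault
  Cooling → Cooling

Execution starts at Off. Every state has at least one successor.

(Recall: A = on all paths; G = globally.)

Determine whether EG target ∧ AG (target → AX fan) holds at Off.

States satisfying target: {Heating, Cooling}.
States satisfying EG target: {Heating, Cooling}.
States satisfying target → AX fan: {Off, Idle, Fault}.
States satisfying AG (target → AX fan): ∅.
States satisfying EG target ∧ AG (target → AX fan): ∅.
Off ∉ Sat(EG target ∧ AG (target → AX fan)).

Violated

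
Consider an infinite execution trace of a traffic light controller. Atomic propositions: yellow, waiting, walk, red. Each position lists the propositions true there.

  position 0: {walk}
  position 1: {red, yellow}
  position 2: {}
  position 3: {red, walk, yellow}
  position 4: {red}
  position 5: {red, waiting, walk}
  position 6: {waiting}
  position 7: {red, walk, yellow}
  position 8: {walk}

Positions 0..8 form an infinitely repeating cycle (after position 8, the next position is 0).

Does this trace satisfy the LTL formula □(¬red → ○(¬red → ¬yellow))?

Satisfied

¬red → ○(¬red → ¬yellow) holds at every position 0..8, and those are all positions ever visited, so □(¬red → ○(¬red → ¬yellow)) holds.
Positions where ¬red holds: 0, 2, 6, 8.
Check ○(¬red → ¬yellow) at each: 0→ok, 2→ok, 6→ok, 8→ok.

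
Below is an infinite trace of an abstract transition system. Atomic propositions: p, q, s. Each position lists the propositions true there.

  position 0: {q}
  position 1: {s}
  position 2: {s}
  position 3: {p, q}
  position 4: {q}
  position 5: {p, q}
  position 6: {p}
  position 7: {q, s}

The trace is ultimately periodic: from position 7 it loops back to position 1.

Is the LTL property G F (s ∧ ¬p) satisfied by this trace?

Holds

F (s ∧ ¬p) holds at every position 0..7, and those are all positions ever visited, so G F (s ∧ ¬p) holds.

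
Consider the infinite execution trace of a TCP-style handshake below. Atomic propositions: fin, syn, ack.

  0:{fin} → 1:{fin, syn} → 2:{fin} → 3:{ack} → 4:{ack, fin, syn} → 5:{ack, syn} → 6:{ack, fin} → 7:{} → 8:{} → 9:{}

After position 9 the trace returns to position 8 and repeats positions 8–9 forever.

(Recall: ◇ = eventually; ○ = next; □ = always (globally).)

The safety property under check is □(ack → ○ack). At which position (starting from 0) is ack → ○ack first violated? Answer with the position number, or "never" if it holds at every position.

6

Check ack → ○ack at each position in order: 0 ✓, 1 ✓, 2 ✓, 3 ✓, 4 ✓, 5 ✓.
At position 6 the labels are {ack, fin} and the next position 7 has {}, so ack → ○ack is false there. This is the first violation.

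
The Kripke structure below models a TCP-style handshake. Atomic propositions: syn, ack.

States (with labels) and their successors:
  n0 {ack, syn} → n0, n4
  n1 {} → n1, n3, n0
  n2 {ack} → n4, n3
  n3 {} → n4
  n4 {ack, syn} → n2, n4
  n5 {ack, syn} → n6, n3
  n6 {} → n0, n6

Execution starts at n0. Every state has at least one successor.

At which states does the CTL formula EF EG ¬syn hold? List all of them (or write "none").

States satisfying EG ¬syn: {n1, n6}.
States satisfying EF EG ¬syn: {n1, n5, n6}.

{n1, n5, n6}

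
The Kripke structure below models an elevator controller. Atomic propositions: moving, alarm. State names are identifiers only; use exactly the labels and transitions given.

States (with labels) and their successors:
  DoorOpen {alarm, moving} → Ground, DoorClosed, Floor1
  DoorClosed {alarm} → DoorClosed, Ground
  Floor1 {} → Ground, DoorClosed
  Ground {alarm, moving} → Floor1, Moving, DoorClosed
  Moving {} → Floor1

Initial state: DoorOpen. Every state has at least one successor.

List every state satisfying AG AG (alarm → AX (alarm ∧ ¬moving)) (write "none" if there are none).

none

States satisfying AG (alarm → AX (alarm ∧ ¬moving)): ∅.
States satisfying AG AG (alarm → AX (alarm ∧ ¬moving)): ∅.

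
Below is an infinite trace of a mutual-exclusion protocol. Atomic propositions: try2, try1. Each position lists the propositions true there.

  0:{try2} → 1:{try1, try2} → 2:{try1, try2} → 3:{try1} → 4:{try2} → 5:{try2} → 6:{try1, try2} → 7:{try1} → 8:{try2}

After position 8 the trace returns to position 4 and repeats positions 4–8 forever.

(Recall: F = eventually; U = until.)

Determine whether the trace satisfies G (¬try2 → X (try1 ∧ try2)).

No

¬try2 → X (try1 ∧ try2) must hold at every position from 0 onward. It fails at position 3, so G (¬try2 → X (try1 ∧ try2)) is false.
Positions where ¬try2 holds: 3, 7.
Check X (try1 ∧ try2) at each: 3→fails, 7→fails.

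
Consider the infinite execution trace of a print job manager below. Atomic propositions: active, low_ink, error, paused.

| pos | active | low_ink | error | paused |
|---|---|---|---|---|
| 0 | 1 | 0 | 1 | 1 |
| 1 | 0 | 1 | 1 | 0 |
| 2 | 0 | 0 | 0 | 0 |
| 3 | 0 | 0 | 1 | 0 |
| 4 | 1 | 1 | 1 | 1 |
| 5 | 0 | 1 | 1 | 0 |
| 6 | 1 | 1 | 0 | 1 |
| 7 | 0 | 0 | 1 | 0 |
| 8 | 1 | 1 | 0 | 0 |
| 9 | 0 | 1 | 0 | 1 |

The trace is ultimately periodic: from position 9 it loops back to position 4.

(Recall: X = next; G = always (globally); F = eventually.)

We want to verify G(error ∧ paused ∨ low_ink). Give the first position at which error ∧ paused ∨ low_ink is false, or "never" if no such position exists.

Check error ∧ paused ∨ low_ink at each position in order: 0 ✓, 1 ✓.
At position 2 the labels are {}, so error ∧ paused ∨ low_ink is false there. This is the first violation.

2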